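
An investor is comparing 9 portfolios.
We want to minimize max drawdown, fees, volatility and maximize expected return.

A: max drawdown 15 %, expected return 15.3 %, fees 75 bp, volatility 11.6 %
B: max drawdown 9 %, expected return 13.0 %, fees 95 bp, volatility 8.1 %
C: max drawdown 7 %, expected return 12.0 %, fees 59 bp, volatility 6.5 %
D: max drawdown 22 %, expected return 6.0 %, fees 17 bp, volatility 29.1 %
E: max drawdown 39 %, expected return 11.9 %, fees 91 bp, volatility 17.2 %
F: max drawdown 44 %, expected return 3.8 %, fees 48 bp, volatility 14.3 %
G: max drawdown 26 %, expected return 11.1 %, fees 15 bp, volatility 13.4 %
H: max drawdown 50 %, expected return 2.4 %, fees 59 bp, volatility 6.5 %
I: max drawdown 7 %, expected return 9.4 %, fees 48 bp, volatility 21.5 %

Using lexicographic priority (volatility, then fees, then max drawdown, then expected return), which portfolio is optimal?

First minimize volatility: best is 6.5, kept {C, H}.
Then minimize fees: best is 59, kept {C, H}.
Then minimize max drawdown: best is 7, kept {C}.

C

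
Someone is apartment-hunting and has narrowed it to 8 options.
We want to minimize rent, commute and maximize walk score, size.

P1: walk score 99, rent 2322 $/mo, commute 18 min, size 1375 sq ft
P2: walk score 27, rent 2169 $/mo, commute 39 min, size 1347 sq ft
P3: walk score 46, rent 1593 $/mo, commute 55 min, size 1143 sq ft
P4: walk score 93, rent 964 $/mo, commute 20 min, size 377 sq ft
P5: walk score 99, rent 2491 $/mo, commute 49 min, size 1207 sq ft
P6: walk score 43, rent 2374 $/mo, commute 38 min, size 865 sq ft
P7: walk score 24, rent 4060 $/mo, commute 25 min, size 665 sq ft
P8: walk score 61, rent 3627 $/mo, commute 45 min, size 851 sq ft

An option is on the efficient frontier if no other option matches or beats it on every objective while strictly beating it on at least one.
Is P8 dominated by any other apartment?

Yes

P1 vs P8: walk score 99≥61, rent 2322≤3627, commute 18≤45, size 1375≥851 — P1 is at least as good on every objective and strictly better on at least one, so P1 dominates P8.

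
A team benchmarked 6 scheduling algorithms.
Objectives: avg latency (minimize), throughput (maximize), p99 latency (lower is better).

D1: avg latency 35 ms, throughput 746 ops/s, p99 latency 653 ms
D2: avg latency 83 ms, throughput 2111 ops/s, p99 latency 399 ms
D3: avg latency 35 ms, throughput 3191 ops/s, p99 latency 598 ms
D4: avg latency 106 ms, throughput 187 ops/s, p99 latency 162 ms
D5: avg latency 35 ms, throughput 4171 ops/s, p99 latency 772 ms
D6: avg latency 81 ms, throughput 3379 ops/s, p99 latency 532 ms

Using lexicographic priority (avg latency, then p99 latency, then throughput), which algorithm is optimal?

D3

First minimize avg latency: best is 35, kept {D1, D3, D5}.
Then minimize p99 latency: best is 598, kept {D3}.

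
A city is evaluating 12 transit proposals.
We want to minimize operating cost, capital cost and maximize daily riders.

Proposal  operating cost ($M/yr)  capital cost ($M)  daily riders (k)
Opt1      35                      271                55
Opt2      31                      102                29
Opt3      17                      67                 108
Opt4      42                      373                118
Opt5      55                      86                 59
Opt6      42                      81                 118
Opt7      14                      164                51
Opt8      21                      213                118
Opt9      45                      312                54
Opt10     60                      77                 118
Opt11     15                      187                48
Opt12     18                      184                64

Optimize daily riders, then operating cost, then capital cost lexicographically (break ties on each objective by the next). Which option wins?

First maximize daily riders: best is 118, kept {Opt4, Opt6, Opt8, Opt10}.
Then minimize operating cost: best is 21, kept {Opt8}.

Opt8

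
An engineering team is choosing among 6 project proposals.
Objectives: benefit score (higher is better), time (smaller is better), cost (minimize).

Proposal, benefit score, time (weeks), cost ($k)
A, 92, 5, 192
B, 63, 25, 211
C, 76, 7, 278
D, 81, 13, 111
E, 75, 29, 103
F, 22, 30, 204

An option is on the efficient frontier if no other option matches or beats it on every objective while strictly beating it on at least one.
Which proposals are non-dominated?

A: not dominated (best benefit score).
B: dominated by A (benefit score 92≥63, time 5≤25, cost 192≤211).
C: dominated by A (benefit score 92≥76, time 5≤7, cost 192≤278).
D: not dominated.
E: not dominated (best cost).
F: dominated by A (benefit score 92≥22, time 5≤30, cost 192≤204).

A, D, E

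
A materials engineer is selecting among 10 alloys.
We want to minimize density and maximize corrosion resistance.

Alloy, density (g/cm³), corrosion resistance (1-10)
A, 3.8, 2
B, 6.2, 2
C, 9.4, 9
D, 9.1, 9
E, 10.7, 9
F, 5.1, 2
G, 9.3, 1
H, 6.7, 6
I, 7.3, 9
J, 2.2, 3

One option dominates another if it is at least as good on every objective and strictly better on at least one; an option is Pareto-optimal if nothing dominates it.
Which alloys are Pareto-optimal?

A: dominated by J (density 2.2≤3.8, corrosion resistance 3≥2).
B: dominated by A (density 3.8≤6.2, corrosion resistance 2≥2).
C: dominated by D (density 9.1≤9.4, corrosion resistance 9≥9).
D: dominated by I (density 7.3≤9.1, corrosion resistance 9≥9).
E: dominated by C (density 9.4≤10.7, corrosion resistance 9≥9).
F: dominated by A (density 3.8≤5.1, corrosion resistance 2≥2).
G: dominated by A (density 3.8≤9.3, corrosion resistance 2≥1).
H: not dominated.
I: not dominated.
J: not dominated (best density).

H, I, J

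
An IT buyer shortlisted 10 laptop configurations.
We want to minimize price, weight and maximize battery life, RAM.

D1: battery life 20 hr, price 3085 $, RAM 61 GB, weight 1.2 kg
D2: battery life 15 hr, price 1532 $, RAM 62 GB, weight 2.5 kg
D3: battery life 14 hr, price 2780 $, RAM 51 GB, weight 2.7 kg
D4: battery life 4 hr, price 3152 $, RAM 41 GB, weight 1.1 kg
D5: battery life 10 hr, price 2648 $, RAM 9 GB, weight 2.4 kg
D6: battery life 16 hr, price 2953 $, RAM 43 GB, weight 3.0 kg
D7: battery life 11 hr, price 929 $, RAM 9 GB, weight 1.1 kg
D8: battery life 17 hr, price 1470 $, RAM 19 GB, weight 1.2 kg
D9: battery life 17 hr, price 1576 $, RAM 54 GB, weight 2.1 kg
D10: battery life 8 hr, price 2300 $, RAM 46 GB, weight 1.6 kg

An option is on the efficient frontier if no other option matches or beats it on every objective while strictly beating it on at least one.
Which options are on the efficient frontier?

D1: not dominated (best battery life).
D2: not dominated (best RAM).
D3: dominated by D2 (battery life 15≥14, price 1532≤2780, RAM 62≥51, weight 2.5≤2.7).
D4: not dominated.
D5: dominated by D7 (battery life 11≥10, price 929≤2648, RAM 9≥9, weight 1.1≤2.4).
D6: dominated by D9 (battery life 17≥16, price 1576≤2953, RAM 54≥43, weight 2.1≤3.0).
D7: not dominated (best price).
D8: not dominated.
D9: not dominated.
D10: not dominated.

D1, D2, D4, D7, D8, D9, D10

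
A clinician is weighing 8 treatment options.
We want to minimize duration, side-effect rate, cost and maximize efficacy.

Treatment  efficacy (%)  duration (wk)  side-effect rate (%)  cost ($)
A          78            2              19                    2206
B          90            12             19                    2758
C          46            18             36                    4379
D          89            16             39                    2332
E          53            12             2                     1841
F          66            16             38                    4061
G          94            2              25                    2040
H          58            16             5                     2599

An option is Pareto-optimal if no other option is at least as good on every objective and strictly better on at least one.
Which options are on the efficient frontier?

A: not dominated.
B: not dominated.
C: dominated by A (efficacy 78≥46, duration 2≤18, side-effect rate 19≤36, cost 2206≤4379).
D: dominated by G (efficacy 94≥89, duration 2≤16, side-effect rate 25≤39, cost 2040≤2332).
E: not dominated (best side-effect rate).
F: dominated by A (efficacy 78≥66, duration 2≤16, side-effect rate 19≤38, cost 2206≤4061).
G: not dominated (best efficacy).
H: not dominated.

A, B, E, G, H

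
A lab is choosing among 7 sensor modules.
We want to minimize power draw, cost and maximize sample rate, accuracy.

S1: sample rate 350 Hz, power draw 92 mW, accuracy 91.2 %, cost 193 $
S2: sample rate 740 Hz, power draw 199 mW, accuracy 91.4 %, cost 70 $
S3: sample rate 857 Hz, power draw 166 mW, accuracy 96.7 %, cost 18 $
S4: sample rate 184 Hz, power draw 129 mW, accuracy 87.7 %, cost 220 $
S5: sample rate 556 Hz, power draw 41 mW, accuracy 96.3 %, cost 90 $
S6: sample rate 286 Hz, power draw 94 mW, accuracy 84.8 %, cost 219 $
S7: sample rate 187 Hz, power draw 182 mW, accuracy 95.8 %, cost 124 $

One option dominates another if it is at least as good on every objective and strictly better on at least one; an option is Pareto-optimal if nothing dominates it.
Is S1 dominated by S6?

S6 vs S1: S6 is worse on sample rate (286 vs 350), so it does not dominate S1.

No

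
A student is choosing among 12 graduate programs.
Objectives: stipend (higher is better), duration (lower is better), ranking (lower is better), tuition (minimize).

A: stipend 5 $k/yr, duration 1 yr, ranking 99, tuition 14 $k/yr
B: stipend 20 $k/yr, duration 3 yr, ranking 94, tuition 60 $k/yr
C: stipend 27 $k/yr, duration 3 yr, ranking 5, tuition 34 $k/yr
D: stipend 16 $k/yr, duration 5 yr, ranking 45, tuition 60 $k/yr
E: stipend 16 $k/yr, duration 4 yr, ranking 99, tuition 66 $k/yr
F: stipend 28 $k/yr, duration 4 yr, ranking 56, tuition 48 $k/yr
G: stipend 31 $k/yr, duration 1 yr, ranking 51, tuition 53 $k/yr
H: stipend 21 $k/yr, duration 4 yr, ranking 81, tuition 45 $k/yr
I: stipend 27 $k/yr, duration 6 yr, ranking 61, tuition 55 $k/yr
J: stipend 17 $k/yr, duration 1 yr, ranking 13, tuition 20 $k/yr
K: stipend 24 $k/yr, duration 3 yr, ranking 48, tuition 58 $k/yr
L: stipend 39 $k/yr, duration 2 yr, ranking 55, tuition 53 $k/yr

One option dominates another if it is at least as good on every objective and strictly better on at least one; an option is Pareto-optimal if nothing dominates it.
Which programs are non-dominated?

A: not dominated (best tuition).
B: dominated by C (stipend 27≥20, duration 3≤3, ranking 5≤94, tuition 34≤60).
C: not dominated (best ranking).
D: dominated by C (stipend 27≥16, duration 3≤5, ranking 5≤45, tuition 34≤60).
E: dominated by B (stipend 20≥16, duration 3≤4, ranking 94≤99, tuition 60≤66).
F: not dominated.
G: not dominated.
H: dominated by C (stipend 27≥21, duration 3≤4, ranking 5≤81, tuition 34≤45).
I: dominated by C (stipend 27≥27, duration 3≤6, ranking 5≤61, tuition 34≤55).
J: not dominated.
K: dominated by C (stipend 27≥24, duration 3≤3, ranking 5≤48, tuition 34≤58).
L: not dominated (best stipend).

A, C, F, G, J, L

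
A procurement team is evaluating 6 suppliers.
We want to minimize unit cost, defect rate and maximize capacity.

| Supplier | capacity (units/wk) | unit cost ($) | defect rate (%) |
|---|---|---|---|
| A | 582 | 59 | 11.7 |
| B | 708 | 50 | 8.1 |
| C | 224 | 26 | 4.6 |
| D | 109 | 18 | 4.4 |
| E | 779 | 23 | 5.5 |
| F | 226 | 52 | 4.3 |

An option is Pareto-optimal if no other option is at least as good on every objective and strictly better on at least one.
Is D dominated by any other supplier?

No

A: worse on unit cost (59 vs 18).
B: worse on unit cost (50 vs 18).
C: worse on unit cost (26 vs 18).
E: worse on unit cost (23 vs 18).
F: worse on unit cost (52 vs 18).
No option is at least as good as D on every objective and strictly better on one.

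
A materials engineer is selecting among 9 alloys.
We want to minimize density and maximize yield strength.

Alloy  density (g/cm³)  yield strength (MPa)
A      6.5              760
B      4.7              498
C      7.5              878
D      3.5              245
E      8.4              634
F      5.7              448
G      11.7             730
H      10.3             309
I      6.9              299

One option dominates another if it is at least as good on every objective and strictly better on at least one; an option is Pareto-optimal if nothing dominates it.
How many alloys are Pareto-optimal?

4

A: not dominated.
B: not dominated.
C: not dominated (best yield strength).
D: not dominated (best density).
E: dominated by A (density 6.5≤8.4, yield strength 760≥634).
F: dominated by B (density 4.7≤5.7, yield strength 498≥448).
G: dominated by A (density 6.5≤11.7, yield strength 760≥730).
H: dominated by A (density 6.5≤10.3, yield strength 760≥309).
I: dominated by A (density 6.5≤6.9, yield strength 760≥299).
Pareto-optimal: A, B, C, D → 4.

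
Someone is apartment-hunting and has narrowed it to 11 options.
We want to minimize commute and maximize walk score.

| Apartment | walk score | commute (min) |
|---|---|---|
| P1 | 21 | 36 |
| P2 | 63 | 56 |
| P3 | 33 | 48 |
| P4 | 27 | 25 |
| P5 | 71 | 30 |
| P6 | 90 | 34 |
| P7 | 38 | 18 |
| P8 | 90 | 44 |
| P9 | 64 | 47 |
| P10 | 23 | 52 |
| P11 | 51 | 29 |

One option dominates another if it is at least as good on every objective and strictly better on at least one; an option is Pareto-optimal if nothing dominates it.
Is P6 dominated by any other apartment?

P1: worse on walk score (21 vs 90).
P2: worse on walk score (63 vs 90).
P3: worse on walk score (33 vs 90).
P4: worse on walk score (27 vs 90).
P5: worse on walk score (71 vs 90).
P7: worse on walk score (38 vs 90).
P8: worse on commute (44 vs 34).
P9: worse on walk score (64 vs 90).
P10: worse on walk score (23 vs 90).
P11: worse on walk score (51 vs 90).
No option is at least as good as P6 on every objective and strictly better on one.

No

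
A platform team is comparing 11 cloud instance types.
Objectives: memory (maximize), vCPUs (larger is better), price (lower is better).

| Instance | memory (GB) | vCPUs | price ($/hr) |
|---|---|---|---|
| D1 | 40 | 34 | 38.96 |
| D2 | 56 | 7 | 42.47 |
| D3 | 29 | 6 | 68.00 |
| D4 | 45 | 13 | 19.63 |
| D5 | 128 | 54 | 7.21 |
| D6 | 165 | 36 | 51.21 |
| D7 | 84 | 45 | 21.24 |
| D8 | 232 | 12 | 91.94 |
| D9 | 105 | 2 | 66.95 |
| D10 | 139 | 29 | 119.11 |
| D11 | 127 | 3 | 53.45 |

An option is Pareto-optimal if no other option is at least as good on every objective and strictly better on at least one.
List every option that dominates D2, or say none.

D5: memory 128≥56, vCPUs 54≥7, price 7.21≤42.47 — dominates D2.
D7: memory 84≥56, vCPUs 45≥7, price 21.24≤42.47 — dominates D2.
Others (D1, D3, D4, D6, D8, D9, D10, D11) are each worse than D2 on at least one objective.

D5, D7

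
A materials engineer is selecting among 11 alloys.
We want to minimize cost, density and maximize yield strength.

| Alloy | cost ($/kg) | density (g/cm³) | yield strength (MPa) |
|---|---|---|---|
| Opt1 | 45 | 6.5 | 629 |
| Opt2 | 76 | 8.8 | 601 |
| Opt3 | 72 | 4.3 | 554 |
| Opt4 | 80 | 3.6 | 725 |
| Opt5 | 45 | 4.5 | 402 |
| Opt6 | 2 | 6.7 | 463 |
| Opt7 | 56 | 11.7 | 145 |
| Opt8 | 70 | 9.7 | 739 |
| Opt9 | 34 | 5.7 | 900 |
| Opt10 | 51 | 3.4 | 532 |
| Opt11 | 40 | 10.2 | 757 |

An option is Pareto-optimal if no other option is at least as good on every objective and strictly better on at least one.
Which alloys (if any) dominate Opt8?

Opt9: cost 34≤70, density 5.7≤9.7, yield strength 900≥739 — dominates Opt8.
Others (Opt1, Opt2, Opt3, Opt4, Opt5, Opt6, Opt7, Opt10, Opt11) are each worse than Opt8 on at least one objective.

Opt9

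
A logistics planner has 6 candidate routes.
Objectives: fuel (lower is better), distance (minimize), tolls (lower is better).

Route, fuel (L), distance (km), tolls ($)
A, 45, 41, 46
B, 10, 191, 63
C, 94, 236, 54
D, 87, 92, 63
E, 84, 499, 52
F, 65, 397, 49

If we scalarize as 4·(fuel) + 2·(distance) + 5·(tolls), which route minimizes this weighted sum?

A

A: 4·45 + 2·41 + 5·46 = 492
B: 4·10 + 2·191 + 5·63 = 737
C: 4·94 + 2·236 + 5·54 = 1118
D: 4·87 + 2·92 + 5·63 = 847
E: 4·84 + 2·499 + 5·52 = 1594
F: 4·65 + 2·397 + 5·49 = 1299
Lowest: A at 492.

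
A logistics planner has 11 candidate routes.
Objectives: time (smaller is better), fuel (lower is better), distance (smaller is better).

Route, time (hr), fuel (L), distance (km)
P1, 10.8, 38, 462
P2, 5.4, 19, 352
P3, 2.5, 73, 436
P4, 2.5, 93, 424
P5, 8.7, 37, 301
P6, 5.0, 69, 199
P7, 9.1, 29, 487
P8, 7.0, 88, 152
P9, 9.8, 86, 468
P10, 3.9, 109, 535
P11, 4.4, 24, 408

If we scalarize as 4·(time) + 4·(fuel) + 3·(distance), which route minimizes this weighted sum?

P1: 4·10.8 + 4·38 + 3·462 = 1581.2
P2: 4·5.4 + 4·19 + 3·352 = 1153.6
P3: 4·2.5 + 4·73 + 3·436 = 1610.0
P4: 4·2.5 + 4·93 + 3·424 = 1654.0
P5: 4·8.7 + 4·37 + 3·301 = 1085.8
P6: 4·5.0 + 4·69 + 3·199 = 893.0
P7: 4·9.1 + 4·29 + 3·487 = 1613.4
P8: 4·7.0 + 4·88 + 3·152 = 836.0
P9: 4·9.8 + 4·86 + 3·468 = 1787.2
P10: 4·3.9 + 4·109 + 3·535 = 2056.6
P11: 4·4.4 + 4·24 + 3·408 = 1337.6
Lowest: P8 at 836.0.

P8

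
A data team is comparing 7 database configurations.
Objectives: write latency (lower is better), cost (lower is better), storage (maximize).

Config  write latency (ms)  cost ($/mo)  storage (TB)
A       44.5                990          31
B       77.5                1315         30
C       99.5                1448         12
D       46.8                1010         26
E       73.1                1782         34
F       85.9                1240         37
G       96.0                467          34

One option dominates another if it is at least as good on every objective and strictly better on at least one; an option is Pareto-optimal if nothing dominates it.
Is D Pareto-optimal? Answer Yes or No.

A vs D: write latency 44.5≤46.8, cost 990≤1010, storage 31≥26 — A is at least as good on every objective and strictly better on at least one, so A dominates D.

No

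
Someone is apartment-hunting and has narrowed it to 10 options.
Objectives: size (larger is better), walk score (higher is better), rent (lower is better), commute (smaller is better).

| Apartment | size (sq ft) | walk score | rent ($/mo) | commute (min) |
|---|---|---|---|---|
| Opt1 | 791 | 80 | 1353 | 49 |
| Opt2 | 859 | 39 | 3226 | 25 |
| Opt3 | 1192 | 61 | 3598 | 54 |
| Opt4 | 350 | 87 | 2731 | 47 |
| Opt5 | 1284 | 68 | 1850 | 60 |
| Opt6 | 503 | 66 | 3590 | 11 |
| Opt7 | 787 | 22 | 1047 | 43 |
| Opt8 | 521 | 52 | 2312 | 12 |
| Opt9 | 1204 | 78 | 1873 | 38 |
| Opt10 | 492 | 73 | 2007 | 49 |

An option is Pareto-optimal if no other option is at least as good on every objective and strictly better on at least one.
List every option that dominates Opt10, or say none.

Opt1, Opt9

Opt1: size 791≥492, walk score 80≥73, rent 1353≤2007, commute 49≤49 — dominates Opt10.
Opt9: size 1204≥492, walk score 78≥73, rent 1873≤2007, commute 38≤49 — dominates Opt10.
Others (Opt2, Opt3, Opt4, Opt5, Opt6, Opt7, Opt8) are each worse than Opt10 on at least one objective.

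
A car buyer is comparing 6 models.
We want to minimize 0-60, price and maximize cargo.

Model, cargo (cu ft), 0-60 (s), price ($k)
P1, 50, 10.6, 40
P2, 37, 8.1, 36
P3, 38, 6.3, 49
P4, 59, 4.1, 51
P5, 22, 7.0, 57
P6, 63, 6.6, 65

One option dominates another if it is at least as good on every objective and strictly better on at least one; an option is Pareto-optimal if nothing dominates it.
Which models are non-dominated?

P1, P2, P3, P4, P6

P1: not dominated.
P2: not dominated (best price).
P3: not dominated.
P4: not dominated (best 0-60).
P5: dominated by P3 (cargo 38≥22, 0-60 6.3≤7.0, price 49≤57).
P6: not dominated (best cargo).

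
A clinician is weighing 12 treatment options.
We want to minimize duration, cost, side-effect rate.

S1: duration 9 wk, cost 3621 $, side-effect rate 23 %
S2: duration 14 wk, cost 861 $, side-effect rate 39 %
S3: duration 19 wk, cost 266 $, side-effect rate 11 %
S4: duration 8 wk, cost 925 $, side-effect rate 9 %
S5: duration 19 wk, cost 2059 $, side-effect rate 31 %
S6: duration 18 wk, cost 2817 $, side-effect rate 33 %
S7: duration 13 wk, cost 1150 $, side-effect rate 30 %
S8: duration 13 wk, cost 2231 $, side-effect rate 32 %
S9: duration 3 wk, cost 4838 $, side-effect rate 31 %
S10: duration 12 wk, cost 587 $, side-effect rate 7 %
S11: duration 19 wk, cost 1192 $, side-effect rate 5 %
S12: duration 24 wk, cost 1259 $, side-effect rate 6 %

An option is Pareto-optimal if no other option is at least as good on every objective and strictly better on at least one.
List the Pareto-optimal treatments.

S3, S4, S9, S10, S11

S1: dominated by S4 (duration 8≤9, cost 925≤3621, side-effect rate 9≤23).
S2: dominated by S10 (duration 12≤14, cost 587≤861, side-effect rate 7≤39).
S3: not dominated (best cost).
S4: not dominated.
S5: dominated by S3 (duration 19≤19, cost 266≤2059, side-effect rate 11≤31).
S6: dominated by S4 (duration 8≤18, cost 925≤2817, side-effect rate 9≤33).
S7: dominated by S4 (duration 8≤13, cost 925≤1150, side-effect rate 9≤30).
S8: dominated by S4 (duration 8≤13, cost 925≤2231, side-effect rate 9≤32).
S9: not dominated (best duration).
S10: not dominated.
S11: not dominated (best side-effect rate).
S12: dominated by S11 (duration 19≤24, cost 1192≤1259, side-effect rate 5≤6).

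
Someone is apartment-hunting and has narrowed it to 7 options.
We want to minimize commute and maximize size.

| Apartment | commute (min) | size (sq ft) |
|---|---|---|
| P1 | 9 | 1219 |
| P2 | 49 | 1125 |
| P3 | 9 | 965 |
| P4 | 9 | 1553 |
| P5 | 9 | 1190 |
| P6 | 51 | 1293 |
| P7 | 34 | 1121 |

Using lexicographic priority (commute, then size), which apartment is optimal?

First minimize commute: best is 9, kept {P1, P3, P4, P5}.
Then maximize size: best is 1553, kept {P4}.

P4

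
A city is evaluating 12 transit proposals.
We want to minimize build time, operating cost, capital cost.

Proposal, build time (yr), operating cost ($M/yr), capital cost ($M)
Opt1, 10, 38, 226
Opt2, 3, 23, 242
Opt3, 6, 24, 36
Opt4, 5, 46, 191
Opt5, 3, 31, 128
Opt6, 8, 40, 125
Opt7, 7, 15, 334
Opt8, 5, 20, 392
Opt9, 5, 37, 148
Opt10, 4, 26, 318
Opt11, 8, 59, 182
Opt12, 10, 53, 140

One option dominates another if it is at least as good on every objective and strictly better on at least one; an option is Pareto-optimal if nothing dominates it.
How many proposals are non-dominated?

Opt1: dominated by Opt3 (build time 6≤10, operating cost 24≤38, capital cost 36≤226).
Opt2: not dominated.
Opt3: not dominated (best capital cost).
Opt4: dominated by Opt5 (build time 3≤5, operating cost 31≤46, capital cost 128≤191).
Opt5: not dominated.
Opt6: dominated by Opt3 (build time 6≤8, operating cost 24≤40, capital cost 36≤125).
Opt7: not dominated (best operating cost).
Opt8: not dominated.
Opt9: dominated by Opt5 (build time 3≤5, operating cost 31≤37, capital cost 128≤148).
Opt10: dominated by Opt2 (build time 3≤4, operating cost 23≤26, capital cost 242≤318).
Opt11: dominated by Opt3 (build time 6≤8, operating cost 24≤59, capital cost 36≤182).
Opt12: dominated by Opt3 (build time 6≤10, operating cost 24≤53, capital cost 36≤140).
Pareto-optimal: Opt2, Opt3, Opt5, Opt7, Opt8 → 5.

5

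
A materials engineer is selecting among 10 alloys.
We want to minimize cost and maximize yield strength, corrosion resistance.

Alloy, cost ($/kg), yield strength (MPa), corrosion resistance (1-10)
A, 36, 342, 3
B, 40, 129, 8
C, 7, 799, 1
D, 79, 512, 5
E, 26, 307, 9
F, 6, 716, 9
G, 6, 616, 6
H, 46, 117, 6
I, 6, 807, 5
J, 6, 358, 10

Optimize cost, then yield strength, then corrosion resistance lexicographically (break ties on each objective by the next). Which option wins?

First minimize cost: best is 6, kept {F, G, I, J}.
Then maximize yield strength: best is 807, kept {I}.

I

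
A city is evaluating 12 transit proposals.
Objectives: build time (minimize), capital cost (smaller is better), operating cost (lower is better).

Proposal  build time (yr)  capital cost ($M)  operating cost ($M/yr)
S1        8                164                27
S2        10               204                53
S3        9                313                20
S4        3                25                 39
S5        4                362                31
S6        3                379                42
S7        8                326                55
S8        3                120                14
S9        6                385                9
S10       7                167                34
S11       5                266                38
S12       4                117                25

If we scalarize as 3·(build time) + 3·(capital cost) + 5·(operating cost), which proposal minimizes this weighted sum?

S4

S1: 3·8 + 3·164 + 5·27 = 651
S2: 3·10 + 3·204 + 5·53 = 907
S3: 3·9 + 3·313 + 5·20 = 1066
S4: 3·3 + 3·25 + 5·39 = 279
S5: 3·4 + 3·362 + 5·31 = 1253
S6: 3·3 + 3·379 + 5·42 = 1356
S7: 3·8 + 3·326 + 5·55 = 1277
S8: 3·3 + 3·120 + 5·14 = 439
S9: 3·6 + 3·385 + 5·9 = 1218
S10: 3·7 + 3·167 + 5·34 = 692
S11: 3·5 + 3·266 + 5·38 = 1003
S12: 3·4 + 3·117 + 5·25 = 488
Lowest: S4 at 279.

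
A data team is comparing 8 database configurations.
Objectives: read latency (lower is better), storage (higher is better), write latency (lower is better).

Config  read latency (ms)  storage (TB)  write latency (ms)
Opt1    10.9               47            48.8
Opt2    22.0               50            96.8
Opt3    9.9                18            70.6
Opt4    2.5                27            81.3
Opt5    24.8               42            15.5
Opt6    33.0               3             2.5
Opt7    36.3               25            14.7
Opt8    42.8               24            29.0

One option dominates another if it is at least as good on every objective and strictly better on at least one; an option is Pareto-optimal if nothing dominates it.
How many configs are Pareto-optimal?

Opt1: not dominated.
Opt2: not dominated (best storage).
Opt3: not dominated.
Opt4: not dominated (best read latency).
Opt5: not dominated.
Opt6: not dominated (best write latency).
Opt7: not dominated.
Opt8: dominated by Opt5 (read latency 24.8≤42.8, storage 42≥24, write latency 15.5≤29.0).
Pareto-optimal: Opt1, Opt2, Opt3, Opt4, Opt5, Opt6, Opt7 → 7.

7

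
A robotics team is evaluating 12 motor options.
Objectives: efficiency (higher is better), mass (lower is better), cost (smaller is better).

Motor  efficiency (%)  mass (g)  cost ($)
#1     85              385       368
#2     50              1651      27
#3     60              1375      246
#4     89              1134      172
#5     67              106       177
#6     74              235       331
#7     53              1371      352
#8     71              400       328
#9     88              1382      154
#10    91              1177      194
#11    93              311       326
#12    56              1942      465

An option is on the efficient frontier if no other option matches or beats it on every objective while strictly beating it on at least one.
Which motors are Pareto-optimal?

#2, #4, #5, #6, #9, #10, #11

#1: dominated by #11 (efficiency 93≥85, mass 311≤385, cost 326≤368).
#2: not dominated (best cost).
#3: dominated by #4 (efficiency 89≥60, mass 1134≤1375, cost 172≤246).
#4: not dominated.
#5: not dominated (best mass).
#6: not dominated.
#7: dominated by #4 (efficiency 89≥53, mass 1134≤1371, cost 172≤352).
#8: dominated by #11 (efficiency 93≥71, mass 311≤400, cost 326≤328).
#9: not dominated.
#10: not dominated.
#11: not dominated (best efficiency).
#12: dominated by #1 (efficiency 85≥56, mass 385≤1942, cost 368≤465).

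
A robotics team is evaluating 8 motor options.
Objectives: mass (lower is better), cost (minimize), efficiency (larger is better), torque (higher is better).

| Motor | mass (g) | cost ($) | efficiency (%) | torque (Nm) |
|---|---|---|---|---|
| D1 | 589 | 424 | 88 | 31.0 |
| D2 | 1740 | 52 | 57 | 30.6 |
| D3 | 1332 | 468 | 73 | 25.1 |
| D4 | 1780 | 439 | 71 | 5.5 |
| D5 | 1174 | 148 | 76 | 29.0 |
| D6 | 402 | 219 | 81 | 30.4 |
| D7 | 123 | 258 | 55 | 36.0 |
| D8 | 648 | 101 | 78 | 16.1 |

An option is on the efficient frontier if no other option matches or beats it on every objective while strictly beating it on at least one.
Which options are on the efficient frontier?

D1: not dominated (best efficiency).
D2: not dominated (best cost).
D3: dominated by D1 (mass 589≤1332, cost 424≤468, efficiency 88≥73, torque 31.0≥25.1).
D4: dominated by D1 (mass 589≤1780, cost 424≤439, efficiency 88≥71, torque 31.0≥5.5).
D5: not dominated.
D6: not dominated.
D7: not dominated (best mass).
D8: not dominated.

D1, D2, D5, D6, D7, D8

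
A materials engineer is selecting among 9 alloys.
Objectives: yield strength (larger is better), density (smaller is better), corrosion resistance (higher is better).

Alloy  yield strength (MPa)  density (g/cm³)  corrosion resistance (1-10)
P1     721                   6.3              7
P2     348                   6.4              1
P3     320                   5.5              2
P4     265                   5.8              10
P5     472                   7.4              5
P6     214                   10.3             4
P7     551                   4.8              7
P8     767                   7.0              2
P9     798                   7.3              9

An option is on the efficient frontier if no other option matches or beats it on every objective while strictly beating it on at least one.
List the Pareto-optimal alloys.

P1, P4, P7, P8, P9

P1: not dominated.
P2: dominated by P1 (yield strength 721≥348, density 6.3≤6.4, corrosion resistance 7≥1).
P3: dominated by P7 (yield strength 551≥320, density 4.8≤5.5, corrosion resistance 7≥2).
P4: not dominated (best corrosion resistance).
P5: dominated by P1 (yield strength 721≥472, density 6.3≤7.4, corrosion resistance 7≥5).
P6: dominated by P1 (yield strength 721≥214, density 6.3≤10.3, corrosion resistance 7≥4).
P7: not dominated (best density).
P8: not dominated.
P9: not dominated (best yield strength).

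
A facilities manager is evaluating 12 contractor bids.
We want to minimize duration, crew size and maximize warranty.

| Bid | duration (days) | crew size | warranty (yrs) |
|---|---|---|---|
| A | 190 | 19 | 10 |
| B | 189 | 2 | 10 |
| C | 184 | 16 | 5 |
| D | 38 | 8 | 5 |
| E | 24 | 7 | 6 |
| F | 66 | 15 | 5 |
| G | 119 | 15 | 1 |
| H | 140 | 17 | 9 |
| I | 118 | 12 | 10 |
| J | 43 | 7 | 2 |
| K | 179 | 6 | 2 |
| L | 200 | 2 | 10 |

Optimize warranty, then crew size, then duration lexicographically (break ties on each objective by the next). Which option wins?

First maximize warranty: best is 10, kept {A, B, I, L}.
Then minimize crew size: best is 2, kept {B, L}.
Then minimize duration: best is 189, kept {B}.

B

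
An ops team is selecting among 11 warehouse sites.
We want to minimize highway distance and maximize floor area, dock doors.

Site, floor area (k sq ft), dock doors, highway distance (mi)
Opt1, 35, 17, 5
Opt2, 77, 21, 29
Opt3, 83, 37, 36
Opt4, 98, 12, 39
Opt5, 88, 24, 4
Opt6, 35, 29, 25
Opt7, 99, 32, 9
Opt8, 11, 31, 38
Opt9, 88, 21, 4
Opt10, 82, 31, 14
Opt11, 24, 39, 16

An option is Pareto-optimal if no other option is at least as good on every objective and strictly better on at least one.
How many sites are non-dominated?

4

Opt1: dominated by Opt5 (floor area 88≥35, dock doors 24≥17, highway distance 4≤5).
Opt2: dominated by Opt5 (floor area 88≥77, dock doors 24≥21, highway distance 4≤29).
Opt3: not dominated.
Opt4: dominated by Opt7 (floor area 99≥98, dock doors 32≥12, highway distance 9≤39).
Opt5: not dominated.
Opt6: dominated by Opt7 (floor area 99≥35, dock doors 32≥29, highway distance 9≤25).
Opt7: not dominated (best floor area).
Opt8: dominated by Opt3 (floor area 83≥11, dock doors 37≥31, highway distance 36≤38).
Opt9: dominated by Opt5 (floor area 88≥88, dock doors 24≥21, highway distance 4≤4).
Opt10: dominated by Opt7 (floor area 99≥82, dock doors 32≥31, highway distance 9≤14).
Opt11: not dominated (best dock doors).
Pareto-optimal: Opt3, Opt5, Opt7, Opt11 → 4.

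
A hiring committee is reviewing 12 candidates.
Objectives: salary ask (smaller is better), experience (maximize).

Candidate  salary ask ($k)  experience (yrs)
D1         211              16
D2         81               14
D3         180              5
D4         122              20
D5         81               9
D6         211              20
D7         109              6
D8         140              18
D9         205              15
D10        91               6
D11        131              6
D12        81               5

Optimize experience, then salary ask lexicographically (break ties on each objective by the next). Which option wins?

D4

First maximize experience: best is 20, kept {D4, D6}.
Then minimize salary ask: best is 122, kept {D4}.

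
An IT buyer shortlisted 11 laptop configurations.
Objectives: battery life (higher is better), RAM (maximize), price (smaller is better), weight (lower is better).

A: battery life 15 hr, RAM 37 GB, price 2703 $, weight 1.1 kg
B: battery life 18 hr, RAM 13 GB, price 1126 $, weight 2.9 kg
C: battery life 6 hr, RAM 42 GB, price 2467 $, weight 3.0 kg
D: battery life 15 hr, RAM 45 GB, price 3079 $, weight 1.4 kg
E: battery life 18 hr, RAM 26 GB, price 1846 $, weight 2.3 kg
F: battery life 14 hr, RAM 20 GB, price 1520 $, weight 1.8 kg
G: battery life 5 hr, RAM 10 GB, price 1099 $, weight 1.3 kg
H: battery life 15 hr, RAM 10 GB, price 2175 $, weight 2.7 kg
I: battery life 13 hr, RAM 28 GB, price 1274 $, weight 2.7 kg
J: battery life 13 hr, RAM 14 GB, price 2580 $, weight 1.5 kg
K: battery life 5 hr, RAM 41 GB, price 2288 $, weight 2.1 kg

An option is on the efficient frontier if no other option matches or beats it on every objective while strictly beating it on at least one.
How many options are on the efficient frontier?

10

A: not dominated (best weight).
B: not dominated.
C: not dominated.
D: not dominated (best RAM).
E: not dominated.
F: not dominated.
G: not dominated (best price).
H: dominated by E (battery life 18≥15, RAM 26≥10, price 1846≤2175, weight 2.3≤2.7).
I: not dominated.
J: not dominated.
K: not dominated.
Pareto-optimal: A, B, C, D, E, F, G, I, J, K → 10.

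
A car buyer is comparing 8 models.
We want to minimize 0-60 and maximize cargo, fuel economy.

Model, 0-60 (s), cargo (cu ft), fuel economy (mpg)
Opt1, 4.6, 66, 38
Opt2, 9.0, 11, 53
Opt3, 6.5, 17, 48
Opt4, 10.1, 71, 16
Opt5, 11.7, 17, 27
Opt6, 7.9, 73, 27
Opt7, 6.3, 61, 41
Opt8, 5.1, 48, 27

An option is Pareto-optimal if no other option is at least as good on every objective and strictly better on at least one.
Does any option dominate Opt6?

No

Opt1: worse on cargo (66 vs 73).
Opt2: worse on 0-60 (9.0 vs 7.9).
Opt3: worse on cargo (17 vs 73).
Opt4: worse on 0-60 (10.1 vs 7.9).
Opt5: worse on 0-60 (11.7 vs 7.9).
Opt7: worse on cargo (61 vs 73).
Opt8: worse on cargo (48 vs 73).
No option is at least as good as Opt6 on every objective and strictly better on one.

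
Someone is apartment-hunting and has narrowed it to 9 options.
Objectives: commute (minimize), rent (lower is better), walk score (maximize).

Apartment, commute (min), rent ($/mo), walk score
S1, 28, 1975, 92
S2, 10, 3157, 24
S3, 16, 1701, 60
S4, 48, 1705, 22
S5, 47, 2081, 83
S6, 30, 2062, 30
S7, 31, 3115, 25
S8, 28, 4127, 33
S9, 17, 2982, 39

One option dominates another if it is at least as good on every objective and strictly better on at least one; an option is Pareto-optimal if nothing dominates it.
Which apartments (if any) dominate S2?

S1: worse on commute (28 vs 10).
S3: worse on commute (16 vs 10).
S4: worse on commute (48 vs 10).
S5: worse on commute (47 vs 10).
S6: worse on commute (30 vs 10).
S7: worse on commute (31 vs 10).
S8: worse on commute (28 vs 10).
S9: worse on commute (17 vs 10).
No option dominates S2.

none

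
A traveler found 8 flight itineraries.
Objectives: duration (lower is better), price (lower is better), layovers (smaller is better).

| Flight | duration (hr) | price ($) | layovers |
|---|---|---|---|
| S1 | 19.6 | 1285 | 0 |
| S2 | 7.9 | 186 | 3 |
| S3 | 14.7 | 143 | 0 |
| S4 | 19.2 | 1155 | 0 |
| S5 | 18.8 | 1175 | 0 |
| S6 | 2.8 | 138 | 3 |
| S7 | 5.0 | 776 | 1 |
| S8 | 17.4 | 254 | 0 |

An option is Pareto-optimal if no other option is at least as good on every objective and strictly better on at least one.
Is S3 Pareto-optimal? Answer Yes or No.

S1: worse on duration (19.6 vs 14.7).
S2: worse on price (186 vs 143).
S4: worse on duration (19.2 vs 14.7).
S5: worse on duration (18.8 vs 14.7).
S6: worse on layovers (3 vs 0).
S7: worse on price (776 vs 143).
S8: worse on duration (17.4 vs 14.7).
No option is at least as good as S3 on every objective and strictly better on one.

Yes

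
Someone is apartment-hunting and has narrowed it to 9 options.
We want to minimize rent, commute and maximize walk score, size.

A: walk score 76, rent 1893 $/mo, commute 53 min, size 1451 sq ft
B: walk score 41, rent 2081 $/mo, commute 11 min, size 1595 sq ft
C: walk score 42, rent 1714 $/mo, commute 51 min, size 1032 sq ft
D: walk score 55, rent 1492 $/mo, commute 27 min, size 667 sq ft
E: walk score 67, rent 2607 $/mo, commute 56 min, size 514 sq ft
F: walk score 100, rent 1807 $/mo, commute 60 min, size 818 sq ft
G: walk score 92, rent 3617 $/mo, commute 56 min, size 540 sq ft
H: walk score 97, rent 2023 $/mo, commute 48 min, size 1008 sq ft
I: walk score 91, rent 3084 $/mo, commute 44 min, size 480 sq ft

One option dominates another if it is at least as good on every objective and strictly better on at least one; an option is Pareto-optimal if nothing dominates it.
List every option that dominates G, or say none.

H

H: walk score 97≥92, rent 2023≤3617, commute 48≤56, size 1008≥540 — dominates G.
Others (A, B, C, D, E, F, I) are each worse than G on at least one objective.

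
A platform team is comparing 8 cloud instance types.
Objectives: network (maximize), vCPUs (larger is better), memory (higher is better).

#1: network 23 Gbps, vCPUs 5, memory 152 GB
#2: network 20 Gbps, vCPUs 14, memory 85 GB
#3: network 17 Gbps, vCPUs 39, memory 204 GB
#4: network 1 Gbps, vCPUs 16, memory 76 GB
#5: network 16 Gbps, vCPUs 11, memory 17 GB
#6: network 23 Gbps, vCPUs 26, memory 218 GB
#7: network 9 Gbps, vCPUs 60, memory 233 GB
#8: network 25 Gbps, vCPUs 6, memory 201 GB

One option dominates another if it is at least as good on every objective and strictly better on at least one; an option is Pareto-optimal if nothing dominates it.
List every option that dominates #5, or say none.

#2: network 20≥16, vCPUs 14≥11, memory 85≥17 — dominates #5.
#3: network 17≥16, vCPUs 39≥11, memory 204≥17 — dominates #5.
#6: network 23≥16, vCPUs 26≥11, memory 218≥17 — dominates #5.
Others (#1, #4, #7, #8) are each worse than #5 on at least one objective.

#2, #3, #6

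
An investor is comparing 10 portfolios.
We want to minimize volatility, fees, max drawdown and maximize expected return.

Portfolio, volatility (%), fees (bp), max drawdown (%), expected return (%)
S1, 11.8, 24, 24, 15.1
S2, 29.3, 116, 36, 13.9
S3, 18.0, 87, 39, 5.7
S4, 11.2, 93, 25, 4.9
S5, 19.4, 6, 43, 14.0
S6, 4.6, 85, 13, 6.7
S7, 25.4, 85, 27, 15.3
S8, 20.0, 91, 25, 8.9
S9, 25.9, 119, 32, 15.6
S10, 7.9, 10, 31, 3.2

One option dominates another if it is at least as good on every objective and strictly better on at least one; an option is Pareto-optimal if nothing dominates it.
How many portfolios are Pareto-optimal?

6

S1: not dominated.
S2: dominated by S1 (volatility 11.8≤29.3, fees 24≤116, max drawdown 24≤36, expected return 15.1≥13.9).
S3: dominated by S1 (volatility 11.8≤18.0, fees 24≤87, max drawdown 24≤39, expected return 15.1≥5.7).
S4: dominated by S6 (volatility 4.6≤11.2, fees 85≤93, max drawdown 13≤25, expected return 6.7≥4.9).
S5: not dominated (best fees).
S6: not dominated (best volatility).
S7: not dominated.
S8: dominated by S1 (volatility 11.8≤20.0, fees 24≤91, max drawdown 24≤25, expected return 15.1≥8.9).
S9: not dominated (best expected return).
S10: not dominated.
Pareto-optimal: S1, S5, S6, S7, S9, S10 → 6.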